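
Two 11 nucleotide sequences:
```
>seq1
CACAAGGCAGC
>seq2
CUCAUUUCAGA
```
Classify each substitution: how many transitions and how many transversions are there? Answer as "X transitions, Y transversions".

Mismatches (1-based):
position 2: A→U (purine→pyrimidine, transversion)
position 5: A→U (purine→pyrimidine, transversion)
position 6: G→U (purine→pyrimidine, transversion)
position 7: G→U (purine→pyrimidine, transversion)
position 11: C→A (pyrimidine→purine, transversion)

0 transitions, 5 transversions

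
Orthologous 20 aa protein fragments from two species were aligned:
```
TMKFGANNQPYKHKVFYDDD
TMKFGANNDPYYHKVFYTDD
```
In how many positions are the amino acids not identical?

3

Mismatches (1-based): position 9: Q→D; position 12: K→Y; position 18: D→T.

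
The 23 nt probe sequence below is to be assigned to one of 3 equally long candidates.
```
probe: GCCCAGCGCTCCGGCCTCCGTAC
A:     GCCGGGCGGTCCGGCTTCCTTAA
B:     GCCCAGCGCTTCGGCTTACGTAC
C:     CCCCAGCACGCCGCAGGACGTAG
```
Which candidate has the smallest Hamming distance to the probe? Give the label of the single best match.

B

Hamming distances to probe — A: 6; B: 3; C: 9.
Smallest is B with 3 mismatches.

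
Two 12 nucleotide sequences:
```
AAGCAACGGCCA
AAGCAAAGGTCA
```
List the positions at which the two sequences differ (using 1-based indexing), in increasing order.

Scanning 1-based: 7: C/A; 10: C/T.

7, 10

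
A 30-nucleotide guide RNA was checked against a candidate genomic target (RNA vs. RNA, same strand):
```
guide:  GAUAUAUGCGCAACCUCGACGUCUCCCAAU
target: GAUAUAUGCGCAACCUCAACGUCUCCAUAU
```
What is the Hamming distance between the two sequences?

The sequences differ at bases 18, 27, 28 (1-based) — 3 in total.

3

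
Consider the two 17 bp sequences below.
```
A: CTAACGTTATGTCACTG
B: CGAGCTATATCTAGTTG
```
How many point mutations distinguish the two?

8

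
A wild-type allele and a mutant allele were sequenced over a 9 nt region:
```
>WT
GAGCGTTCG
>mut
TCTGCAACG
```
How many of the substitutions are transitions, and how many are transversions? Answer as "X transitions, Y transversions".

Transitions (purine↔purine or pyrimidine↔pyrimidine): none.
Transversions (purine↔pyrimidine): 1 G→T, 2 A→C, 3 G→T, 4 C→G, 5 G→C, 6 T→A, 7 T→A.

0 transitions, 7 transversions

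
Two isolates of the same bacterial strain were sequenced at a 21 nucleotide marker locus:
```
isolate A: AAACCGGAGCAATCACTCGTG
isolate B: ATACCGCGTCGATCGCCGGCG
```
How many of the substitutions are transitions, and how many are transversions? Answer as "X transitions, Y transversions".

Mismatches (1-based):
base 2: A→T (purine→pyrimidine, transversion)
base 7: G→C (purine→pyrimidine, transversion)
base 8: A→G (purine→purine, transition)
base 9: G→T (purine→pyrimidine, transversion)
base 11: A→G (purine→purine, transition)
base 15: A→G (purine→purine, transition)
base 17: T→C (pyrimidine→pyrimidine, transition)
base 18: C→G (pyrimidine→purine, transversion)
base 20: T→C (pyrimidine→pyrimidine, transition)

5 transitions, 4 transversions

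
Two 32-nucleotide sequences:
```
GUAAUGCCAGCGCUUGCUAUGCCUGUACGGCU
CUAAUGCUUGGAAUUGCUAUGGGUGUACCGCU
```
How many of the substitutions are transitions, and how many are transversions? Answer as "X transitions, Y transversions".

2 transitions, 7 transversions

Transitions (purine↔purine or pyrimidine↔pyrimidine): 8 C→U, 12 G→A.
Transversions (purine↔pyrimidine): 1 G→C, 9 A→U, 11 C→G, 13 C→A, 22 C→G, 23 C→G, 29 G→C.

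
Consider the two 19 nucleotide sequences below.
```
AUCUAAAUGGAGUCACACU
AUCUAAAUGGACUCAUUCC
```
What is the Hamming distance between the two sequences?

Comparing position by position, 4 sites differ: 12 (G/C), 16 (C/U), 17 (A/U), 19 (U/C).

4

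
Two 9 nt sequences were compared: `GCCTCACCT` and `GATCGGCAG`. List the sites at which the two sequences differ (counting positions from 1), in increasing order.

2, 3, 4, 5, 6, 8, 9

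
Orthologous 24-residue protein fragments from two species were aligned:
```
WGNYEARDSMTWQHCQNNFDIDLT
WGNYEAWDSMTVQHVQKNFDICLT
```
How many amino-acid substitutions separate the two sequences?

5

Mismatches (1-based): residue 7: R→W; residue 12: W→V; residue 15: C→V; residue 17: N→K; residue 22: D→C.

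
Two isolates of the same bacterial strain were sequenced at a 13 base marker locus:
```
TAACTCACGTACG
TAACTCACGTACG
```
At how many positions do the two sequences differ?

0

The two sequences are identical at every position.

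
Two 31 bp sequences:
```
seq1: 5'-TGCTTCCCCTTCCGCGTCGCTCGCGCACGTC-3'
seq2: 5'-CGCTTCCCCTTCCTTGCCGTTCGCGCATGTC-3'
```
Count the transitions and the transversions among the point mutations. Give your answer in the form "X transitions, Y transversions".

Transitions (purine↔purine or pyrimidine↔pyrimidine): 1 T→C, 15 C→T, 17 T→C, 20 C→T, 28 C→T.
Transversions (purine↔pyrimidine): 14 G→T.

5 transitions, 1 transversion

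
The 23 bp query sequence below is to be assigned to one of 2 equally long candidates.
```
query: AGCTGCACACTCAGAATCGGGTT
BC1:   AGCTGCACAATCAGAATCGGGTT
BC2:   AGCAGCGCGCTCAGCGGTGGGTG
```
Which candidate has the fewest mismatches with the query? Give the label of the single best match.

Hamming distances to query — BC1: 1; BC2: 8.
Smallest is BC1 with 1 mismatch.

BC1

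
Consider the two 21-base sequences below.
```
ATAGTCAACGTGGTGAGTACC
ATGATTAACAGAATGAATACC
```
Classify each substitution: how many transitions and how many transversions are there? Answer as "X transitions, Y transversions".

Transitions (purine↔purine or pyrimidine↔pyrimidine): 3 A→G, 4 G→A, 6 C→T, 10 G→A, 12 G→A, 13 G→A, 17 G→A.
Transversions (purine↔pyrimidine): 11 T→G.

7 transitions, 1 transversion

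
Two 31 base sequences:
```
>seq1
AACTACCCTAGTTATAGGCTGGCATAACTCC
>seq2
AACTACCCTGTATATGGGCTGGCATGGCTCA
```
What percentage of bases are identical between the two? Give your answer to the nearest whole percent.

Mismatches at positions 10, 11, 12, 16, 26, 27, 31 (1-based): 7 of 31.
Identical positions: 24/31 = 77.42% → 77%.

77%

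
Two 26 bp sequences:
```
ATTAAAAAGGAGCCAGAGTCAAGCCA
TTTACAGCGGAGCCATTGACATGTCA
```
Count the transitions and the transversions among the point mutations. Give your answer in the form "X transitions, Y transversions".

2 transitions, 7 transversions

Transitions (purine↔purine or pyrimidine↔pyrimidine): 7 A→G, 24 C→T.
Transversions (purine↔pyrimidine): 1 A→T, 5 A→C, 8 A→C, 16 G→T, 17 A→T, 19 T→A, 22 A→T.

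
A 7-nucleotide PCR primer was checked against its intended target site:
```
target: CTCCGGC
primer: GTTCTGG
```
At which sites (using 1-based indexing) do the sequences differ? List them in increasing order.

1, 3, 5, 7

Scanning 1-based: 1: C/G; 3: C/T; 5: G/T; 7: C/G.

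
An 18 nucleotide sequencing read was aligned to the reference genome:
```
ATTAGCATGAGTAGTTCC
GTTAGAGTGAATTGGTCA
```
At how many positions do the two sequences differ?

7

The sequences differ at positions 1, 6, 7, 11, 13, 15, 18 (1-based) — 7 in total.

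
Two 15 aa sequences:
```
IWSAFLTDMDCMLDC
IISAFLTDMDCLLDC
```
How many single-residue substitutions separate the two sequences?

2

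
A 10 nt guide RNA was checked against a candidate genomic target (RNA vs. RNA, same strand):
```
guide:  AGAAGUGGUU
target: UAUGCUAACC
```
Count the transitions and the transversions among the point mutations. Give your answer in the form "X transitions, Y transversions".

Transitions (purine↔purine or pyrimidine↔pyrimidine): 2 G→A, 4 A→G, 7 G→A, 8 G→A, 9 U→C, 10 U→C.
Transversions (purine↔pyrimidine): 1 A→U, 3 A→U, 5 G→C.

6 transitions, 3 transversions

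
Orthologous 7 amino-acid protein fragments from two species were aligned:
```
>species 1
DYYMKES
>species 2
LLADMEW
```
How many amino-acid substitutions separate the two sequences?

Comparing position by position, 6 residues differ: 1 (D/L), 2 (Y/L), 3 (Y/A), 4 (M/D), 5 (K/M), 7 (S/W).

6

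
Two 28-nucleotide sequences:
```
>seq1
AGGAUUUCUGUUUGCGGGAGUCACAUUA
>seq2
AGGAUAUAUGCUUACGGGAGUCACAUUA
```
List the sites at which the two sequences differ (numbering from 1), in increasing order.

6, 8, 11, 14

Scanning 1-based: 6: U/A; 8: C/A; 11: U/C; 14: G/A.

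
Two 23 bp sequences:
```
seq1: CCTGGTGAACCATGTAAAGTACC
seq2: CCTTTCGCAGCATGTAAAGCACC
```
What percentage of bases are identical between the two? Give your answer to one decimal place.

73.9%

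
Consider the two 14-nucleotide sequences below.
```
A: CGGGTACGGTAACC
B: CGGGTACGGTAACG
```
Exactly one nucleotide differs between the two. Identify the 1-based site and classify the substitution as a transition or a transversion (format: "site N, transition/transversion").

site 14, transversion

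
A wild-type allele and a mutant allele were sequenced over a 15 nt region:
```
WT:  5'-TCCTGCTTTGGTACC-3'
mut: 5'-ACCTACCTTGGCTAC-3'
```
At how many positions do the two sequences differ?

6

The sequences differ at positions 1, 5, 7, 12, 13, 14 (1-based) — 6 in total.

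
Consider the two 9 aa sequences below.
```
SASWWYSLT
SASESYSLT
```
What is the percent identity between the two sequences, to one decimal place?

Mismatches at positions 4, 5 (1-based): 2 of 9.
Identical positions: 7/9 = 77.78% → 77.8%.

77.8%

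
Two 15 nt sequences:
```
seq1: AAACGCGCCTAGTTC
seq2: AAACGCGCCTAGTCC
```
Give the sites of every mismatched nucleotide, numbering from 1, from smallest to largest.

Scanning 1-based: 14: T/C.

14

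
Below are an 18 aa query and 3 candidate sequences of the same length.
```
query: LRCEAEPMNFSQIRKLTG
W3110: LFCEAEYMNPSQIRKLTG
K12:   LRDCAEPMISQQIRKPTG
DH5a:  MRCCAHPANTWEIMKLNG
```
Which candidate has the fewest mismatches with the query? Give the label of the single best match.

W3110

Hamming distances to query — W3110: 3; K12: 6; DH5a: 9.
Smallest is W3110 with 3 mismatches.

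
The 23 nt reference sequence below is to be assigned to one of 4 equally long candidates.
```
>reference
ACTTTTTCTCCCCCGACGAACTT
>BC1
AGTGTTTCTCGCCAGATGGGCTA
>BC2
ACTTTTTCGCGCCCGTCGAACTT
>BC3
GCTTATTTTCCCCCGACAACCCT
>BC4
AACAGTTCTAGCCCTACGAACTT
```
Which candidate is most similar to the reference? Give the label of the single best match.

BC2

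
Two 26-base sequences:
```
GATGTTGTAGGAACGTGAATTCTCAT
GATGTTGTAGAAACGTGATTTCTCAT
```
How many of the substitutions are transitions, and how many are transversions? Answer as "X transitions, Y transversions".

1 transition, 1 transversion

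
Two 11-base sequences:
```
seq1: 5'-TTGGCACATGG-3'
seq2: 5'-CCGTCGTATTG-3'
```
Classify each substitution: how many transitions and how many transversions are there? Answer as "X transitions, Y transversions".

4 transitions, 2 transversions

Mismatches (1-based):
base 1: T→C (pyrimidine→pyrimidine, transition)
base 2: T→C (pyrimidine→pyrimidine, transition)
base 4: G→T (purine→pyrimidine, transversion)
base 6: A→G (purine→purine, transition)
base 7: C→T (pyrimidine→pyrimidine, transition)
base 10: G→T (purine→pyrimidine, transversion)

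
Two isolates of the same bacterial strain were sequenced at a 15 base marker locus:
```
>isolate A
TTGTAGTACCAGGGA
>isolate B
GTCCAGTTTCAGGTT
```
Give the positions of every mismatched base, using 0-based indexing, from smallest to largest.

Scanning 0-based: 0: T/G; 2: G/C; 3: T/C; 7: A/T; 8: C/T; 13: G/T; 14: A/T.

0, 2, 3, 7, 8, 13, 14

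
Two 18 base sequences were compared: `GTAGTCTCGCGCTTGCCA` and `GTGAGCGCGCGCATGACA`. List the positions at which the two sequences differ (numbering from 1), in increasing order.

3, 4, 5, 7, 13, 16

Differences at position 3 (A→G), position 4 (G→A), position 5 (T→G), position 7 (T→G), position 13 (T→A), position 16 (C→A).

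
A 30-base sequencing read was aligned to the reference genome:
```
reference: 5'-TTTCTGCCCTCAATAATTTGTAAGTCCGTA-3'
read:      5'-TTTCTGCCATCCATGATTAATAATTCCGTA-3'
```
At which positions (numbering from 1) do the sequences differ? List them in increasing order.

9, 12, 15, 19, 20, 24

Differences at position 9 (C→A), position 12 (A→C), position 15 (A→G), position 19 (T→A), position 20 (G→A), position 24 (G→T).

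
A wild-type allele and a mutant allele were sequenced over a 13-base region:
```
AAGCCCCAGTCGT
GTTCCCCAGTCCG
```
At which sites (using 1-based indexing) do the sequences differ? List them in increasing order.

1, 2, 3, 12, 13

Scanning 1-based: 1: A/G; 2: A/T; 3: G/T; 12: G/C; 13: T/G.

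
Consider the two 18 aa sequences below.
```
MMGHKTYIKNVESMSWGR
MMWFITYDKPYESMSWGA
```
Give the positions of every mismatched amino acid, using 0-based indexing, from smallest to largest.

2, 3, 4, 7, 9, 10, 17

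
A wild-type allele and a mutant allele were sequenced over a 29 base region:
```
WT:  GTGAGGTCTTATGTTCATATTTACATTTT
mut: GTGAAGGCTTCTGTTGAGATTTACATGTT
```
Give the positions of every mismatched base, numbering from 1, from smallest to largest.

Differences at position 5 (G→A), position 7 (T→G), position 11 (A→C), position 16 (C→G), position 18 (T→G), position 27 (T→G).

5, 7, 11, 16, 18, 27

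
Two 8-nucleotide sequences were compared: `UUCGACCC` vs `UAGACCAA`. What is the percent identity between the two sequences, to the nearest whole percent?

6 positions differ (2, 3, 4, 5, 7, 8), so 2 of 8 match: 2/8 = 25%.

25%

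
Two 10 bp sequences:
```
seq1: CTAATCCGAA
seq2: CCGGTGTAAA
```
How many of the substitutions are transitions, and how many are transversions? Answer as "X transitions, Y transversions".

5 transitions, 1 transversion

Transitions (purine↔purine or pyrimidine↔pyrimidine): 2 T→C, 3 A→G, 4 A→G, 7 C→T, 8 G→A.
Transversions (purine↔pyrimidine): 6 C→G.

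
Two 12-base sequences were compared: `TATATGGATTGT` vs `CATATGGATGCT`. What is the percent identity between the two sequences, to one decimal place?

75.0%

3 positions differ (1, 10, 11), so 9 of 12 match: 9/12 = 75%.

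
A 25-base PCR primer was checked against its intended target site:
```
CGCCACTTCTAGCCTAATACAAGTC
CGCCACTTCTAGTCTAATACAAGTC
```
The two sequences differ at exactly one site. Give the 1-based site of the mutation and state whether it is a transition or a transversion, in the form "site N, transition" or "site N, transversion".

site 13, transition

The sequences differ only at site 13: C→T (pyrimidine→pyrimidine), a transition.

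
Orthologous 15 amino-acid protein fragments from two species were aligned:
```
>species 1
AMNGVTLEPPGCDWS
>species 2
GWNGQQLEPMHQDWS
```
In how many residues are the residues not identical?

Comparing position by position, 7 residues differ: 1 (A/G), 2 (M/W), 5 (V/Q), 6 (T/Q), 10 (P/M), 11 (G/H), 12 (C/Q).

7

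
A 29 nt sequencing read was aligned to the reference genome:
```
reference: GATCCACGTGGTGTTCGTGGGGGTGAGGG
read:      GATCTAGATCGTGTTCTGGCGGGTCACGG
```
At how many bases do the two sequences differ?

Comparing position by position, 9 bases differ: 5 (C/T), 7 (C/G), 8 (G/A), 10 (G/C), 17 (G/T), 18 (T/G), 20 (G/C), 25 (G/C), 27 (G/C).

9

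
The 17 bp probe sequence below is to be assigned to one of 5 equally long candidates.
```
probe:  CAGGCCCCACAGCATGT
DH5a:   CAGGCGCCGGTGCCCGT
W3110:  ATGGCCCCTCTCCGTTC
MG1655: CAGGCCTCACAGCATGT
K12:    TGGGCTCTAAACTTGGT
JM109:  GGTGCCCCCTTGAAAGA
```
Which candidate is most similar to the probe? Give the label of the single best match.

MG1655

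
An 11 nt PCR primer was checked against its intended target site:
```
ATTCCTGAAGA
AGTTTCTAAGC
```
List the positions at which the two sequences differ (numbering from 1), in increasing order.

Differences at position 2 (T→G), position 4 (C→T), position 5 (C→T), position 6 (T→C), position 7 (G→T), position 11 (A→C).

2, 4, 5, 6, 7, 11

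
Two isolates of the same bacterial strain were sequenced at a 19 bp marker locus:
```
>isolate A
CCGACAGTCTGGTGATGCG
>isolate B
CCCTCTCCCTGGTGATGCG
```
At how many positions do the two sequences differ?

5

Comparing position by position, 5 positions differ: 3 (G/C), 4 (A/T), 6 (A/T), 7 (G/C), 8 (T/C).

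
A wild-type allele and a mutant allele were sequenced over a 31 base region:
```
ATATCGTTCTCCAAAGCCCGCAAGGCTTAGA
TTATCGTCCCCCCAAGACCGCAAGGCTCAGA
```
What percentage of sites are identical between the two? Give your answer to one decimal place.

Mismatches at positions 1, 8, 10, 13, 17, 28 (1-based): 6 of 31.
Identical positions: 25/31 = 80.65% → 80.6%.

80.6%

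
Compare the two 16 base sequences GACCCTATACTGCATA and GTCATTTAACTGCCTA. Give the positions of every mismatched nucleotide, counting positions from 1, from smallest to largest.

Differences at position 2 (A→T), position 4 (C→A), position 5 (C→T), position 7 (A→T), position 8 (T→A), position 14 (A→C).

2, 4, 5, 7, 8, 14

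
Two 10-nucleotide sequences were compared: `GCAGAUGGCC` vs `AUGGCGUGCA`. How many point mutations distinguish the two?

Comparing position by position, 7 positions differ: 1 (G/A), 2 (C/U), 3 (A/G), 5 (A/C), 6 (U/G), 7 (G/U), 10 (C/A).

7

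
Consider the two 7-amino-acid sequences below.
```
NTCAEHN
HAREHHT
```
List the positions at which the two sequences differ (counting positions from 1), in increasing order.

1, 2, 3, 4, 5, 7

Differences at position 1 (N→H), position 2 (T→A), position 3 (C→R), position 4 (A→E), position 5 (E→H), position 7 (N→T).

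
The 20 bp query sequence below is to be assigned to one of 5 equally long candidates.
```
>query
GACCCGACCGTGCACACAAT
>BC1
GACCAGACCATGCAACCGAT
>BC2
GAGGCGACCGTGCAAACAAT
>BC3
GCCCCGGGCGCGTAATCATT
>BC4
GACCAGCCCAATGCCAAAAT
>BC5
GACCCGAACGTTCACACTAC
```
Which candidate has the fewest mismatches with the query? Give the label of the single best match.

Hamming distances to query — BC1: 5; BC2: 3; BC3: 8; BC4: 8; BC5: 4.
Smallest is BC2 with 3 mismatches.

BC2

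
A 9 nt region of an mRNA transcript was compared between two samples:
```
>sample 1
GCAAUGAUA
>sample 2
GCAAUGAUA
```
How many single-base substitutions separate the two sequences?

The two sequences are identical at every position.

0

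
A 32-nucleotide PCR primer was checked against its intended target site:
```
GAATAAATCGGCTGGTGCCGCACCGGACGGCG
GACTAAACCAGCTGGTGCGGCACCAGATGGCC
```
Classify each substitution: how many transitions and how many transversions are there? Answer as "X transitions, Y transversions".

4 transitions, 3 transversions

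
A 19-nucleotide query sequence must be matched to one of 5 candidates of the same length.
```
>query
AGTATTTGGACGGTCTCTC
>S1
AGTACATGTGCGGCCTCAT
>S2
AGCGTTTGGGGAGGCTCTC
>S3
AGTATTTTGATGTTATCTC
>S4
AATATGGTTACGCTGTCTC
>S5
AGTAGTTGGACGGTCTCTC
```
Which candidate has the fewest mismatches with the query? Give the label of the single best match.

S5

S1 differs at 7 positions; S2 differs at 6 positions; S3 differs at 4 positions; S4 differs at 7 positions; S5 differs at 1 position. The closest is S5.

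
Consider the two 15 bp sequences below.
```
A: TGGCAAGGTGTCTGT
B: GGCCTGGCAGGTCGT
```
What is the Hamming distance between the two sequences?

The sequences differ at bases 1, 3, 5, 6, 8, 9, 11, 12, 13 (1-based) — 9 in total.

9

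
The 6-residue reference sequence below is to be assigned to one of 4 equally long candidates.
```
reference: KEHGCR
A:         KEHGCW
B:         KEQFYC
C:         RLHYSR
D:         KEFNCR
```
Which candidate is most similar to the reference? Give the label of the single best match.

A

A differs at 1 position; B differs at 4 positions; C differs at 4 positions; D differs at 2 positions. The closest is A.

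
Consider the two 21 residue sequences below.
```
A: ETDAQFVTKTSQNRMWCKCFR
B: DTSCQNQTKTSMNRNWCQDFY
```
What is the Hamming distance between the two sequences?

The sequences differ at positions 1, 3, 4, 6, 7, 12, 15, 18, 19, 21 (1-based) — 10 in total.

10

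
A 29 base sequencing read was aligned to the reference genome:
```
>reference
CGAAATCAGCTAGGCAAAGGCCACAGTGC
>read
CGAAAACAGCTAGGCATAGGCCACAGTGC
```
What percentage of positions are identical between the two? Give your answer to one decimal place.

2 positions differ (6, 17), so 27 of 29 match: 27/29 = 93.1%.

93.1%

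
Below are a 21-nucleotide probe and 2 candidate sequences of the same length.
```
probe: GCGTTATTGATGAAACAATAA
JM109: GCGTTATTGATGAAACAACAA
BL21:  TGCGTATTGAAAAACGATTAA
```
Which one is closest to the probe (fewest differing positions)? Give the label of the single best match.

JM109 differs at 1 position; BL21 differs at 9 positions. The closest is JM109.

JM109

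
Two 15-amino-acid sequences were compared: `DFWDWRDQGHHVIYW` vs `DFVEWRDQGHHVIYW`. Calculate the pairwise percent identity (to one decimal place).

86.7%

2 positions differ (3, 4), so 13 of 15 match: 13/15 = 86.67%.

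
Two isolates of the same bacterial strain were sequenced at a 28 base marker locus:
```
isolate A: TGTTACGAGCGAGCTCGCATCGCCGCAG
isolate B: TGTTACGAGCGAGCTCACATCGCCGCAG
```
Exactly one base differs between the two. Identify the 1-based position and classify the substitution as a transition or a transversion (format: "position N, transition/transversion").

position 17, transition

Position 17 changes G→A. G is a purine and A is a purine, so this is a transition.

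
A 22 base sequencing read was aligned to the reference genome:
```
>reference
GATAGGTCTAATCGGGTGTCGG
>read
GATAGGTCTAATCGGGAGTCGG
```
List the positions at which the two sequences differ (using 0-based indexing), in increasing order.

Differences at position 16 (T→A).

16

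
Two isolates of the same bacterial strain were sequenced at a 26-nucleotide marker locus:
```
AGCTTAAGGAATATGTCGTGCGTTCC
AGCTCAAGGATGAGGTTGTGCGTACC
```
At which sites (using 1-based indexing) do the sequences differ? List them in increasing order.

5, 11, 12, 14, 17, 24

Differences at site 5 (T→C), site 11 (A→T), site 12 (T→G), site 14 (T→G), site 17 (C→T), site 24 (T→A).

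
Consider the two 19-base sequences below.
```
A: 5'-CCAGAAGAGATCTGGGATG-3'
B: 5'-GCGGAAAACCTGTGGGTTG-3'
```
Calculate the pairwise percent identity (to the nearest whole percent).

63%

7 positions differ (1, 3, 7, 9, 10, 12, 17), so 12 of 19 match: 12/19 = 63.16%.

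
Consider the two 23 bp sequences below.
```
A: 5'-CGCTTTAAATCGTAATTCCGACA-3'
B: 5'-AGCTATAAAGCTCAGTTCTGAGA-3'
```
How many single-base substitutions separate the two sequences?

8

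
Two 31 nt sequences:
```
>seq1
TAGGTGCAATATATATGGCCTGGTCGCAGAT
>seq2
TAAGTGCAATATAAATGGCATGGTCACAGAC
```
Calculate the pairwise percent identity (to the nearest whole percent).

Mismatches at positions 3, 14, 20, 26, 31 (1-based): 5 of 31.
Identical positions: 26/31 = 83.87% → 84%.

84%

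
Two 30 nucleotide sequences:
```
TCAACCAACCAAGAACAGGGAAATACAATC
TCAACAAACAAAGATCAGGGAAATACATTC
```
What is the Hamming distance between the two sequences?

Mismatches (1-based): base 6: C→A; base 10: C→A; base 15: A→T; base 28: A→T.

4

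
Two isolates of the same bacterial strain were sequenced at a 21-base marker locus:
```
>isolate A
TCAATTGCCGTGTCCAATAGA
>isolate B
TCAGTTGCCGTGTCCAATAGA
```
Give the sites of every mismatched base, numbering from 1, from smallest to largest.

Scanning 1-based: 4: A/G.

4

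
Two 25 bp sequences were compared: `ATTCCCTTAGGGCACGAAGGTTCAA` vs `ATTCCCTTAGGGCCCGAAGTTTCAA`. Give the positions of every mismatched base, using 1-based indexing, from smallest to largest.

14, 20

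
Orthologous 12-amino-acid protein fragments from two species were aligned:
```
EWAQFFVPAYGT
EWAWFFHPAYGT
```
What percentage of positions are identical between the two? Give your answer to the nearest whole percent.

2 positions differ (4, 7), so 10 of 12 match: 10/12 = 83.33%.

83%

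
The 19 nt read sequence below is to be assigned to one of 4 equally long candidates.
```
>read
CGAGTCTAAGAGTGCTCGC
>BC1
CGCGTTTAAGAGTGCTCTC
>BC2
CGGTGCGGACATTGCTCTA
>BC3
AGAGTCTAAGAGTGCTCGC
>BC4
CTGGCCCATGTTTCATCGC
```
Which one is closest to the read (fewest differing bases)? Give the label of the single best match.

BC3

Hamming distances to read — BC1: 3; BC2: 9; BC3: 1; BC4: 9.
Smallest is BC3 with 1 mismatch.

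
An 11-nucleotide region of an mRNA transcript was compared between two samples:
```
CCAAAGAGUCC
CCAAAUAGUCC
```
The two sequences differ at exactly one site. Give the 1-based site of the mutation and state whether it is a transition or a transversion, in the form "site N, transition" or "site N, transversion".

Site 6 changes G→U. G is a purine and U is a pyrimidine, so this is a transversion.

site 6, transversion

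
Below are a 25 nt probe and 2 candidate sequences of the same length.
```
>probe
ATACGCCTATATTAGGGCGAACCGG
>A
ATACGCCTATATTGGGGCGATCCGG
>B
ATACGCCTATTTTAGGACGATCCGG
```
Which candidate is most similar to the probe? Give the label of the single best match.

A

Hamming distances to probe — A: 2; B: 3.
Smallest is A with 2 mismatches.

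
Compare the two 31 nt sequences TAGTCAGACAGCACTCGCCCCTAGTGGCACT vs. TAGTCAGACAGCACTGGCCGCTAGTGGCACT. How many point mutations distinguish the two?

The sequences differ at sites 16, 20 (1-based) — 2 in total.

2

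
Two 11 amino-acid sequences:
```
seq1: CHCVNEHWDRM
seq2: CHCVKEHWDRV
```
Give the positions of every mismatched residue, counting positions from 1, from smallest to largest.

5, 11

Scanning 1-based: 5: N/K; 11: M/V.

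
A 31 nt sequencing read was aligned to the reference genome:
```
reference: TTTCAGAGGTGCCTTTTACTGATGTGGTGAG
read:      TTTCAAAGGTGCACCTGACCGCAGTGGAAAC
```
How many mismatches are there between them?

The sequences differ at sites 6, 13, 14, 15, 17, 20, 22, 23, 28, 29, 31 (1-based) — 11 in total.

11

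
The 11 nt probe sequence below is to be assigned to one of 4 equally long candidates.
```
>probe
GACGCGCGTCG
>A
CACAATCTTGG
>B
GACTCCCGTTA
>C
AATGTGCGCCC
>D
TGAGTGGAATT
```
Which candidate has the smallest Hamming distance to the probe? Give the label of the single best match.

B

A differs at 6 bases; B differs at 4 bases; C differs at 5 bases; D differs at 9 bases. The closest is B.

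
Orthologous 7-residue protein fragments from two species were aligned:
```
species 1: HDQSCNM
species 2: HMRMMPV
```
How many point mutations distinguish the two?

6

Comparing position by position, 6 positions differ: 2 (D/M), 3 (Q/R), 4 (S/M), 5 (C/M), 6 (N/P), 7 (M/V).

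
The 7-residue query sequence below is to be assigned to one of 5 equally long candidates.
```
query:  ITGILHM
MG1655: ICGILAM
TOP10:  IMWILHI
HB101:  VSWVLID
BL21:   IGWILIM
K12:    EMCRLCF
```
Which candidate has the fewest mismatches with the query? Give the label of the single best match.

Hamming distances to query — MG1655: 2; TOP10: 3; HB101: 6; BL21: 3; K12: 6.
Smallest is MG1655 with 2 mismatches.

MG1655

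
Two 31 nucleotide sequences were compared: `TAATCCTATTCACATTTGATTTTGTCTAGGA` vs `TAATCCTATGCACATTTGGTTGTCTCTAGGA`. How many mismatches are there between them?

The sequences differ at positions 10, 19, 22, 24 (1-based) — 4 in total.

4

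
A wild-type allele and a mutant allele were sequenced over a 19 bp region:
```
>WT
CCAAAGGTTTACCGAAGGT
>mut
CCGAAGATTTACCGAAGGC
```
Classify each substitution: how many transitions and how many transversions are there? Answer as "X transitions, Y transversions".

3 transitions, 0 transversions

Transitions (purine↔purine or pyrimidine↔pyrimidine): 3 A→G, 7 G→A, 19 T→C.
Transversions (purine↔pyrimidine): none.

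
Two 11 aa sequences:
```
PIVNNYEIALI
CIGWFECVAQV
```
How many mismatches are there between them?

9

The sequences differ at positions 1, 3, 4, 5, 6, 7, 8, 10, 11 (1-based) — 9 in total.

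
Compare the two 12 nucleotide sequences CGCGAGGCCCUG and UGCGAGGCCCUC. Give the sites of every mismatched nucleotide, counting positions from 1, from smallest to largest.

1, 12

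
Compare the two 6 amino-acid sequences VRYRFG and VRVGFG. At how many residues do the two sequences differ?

2

Mismatches (1-based): residue 3: Y→V; residue 4: R→G.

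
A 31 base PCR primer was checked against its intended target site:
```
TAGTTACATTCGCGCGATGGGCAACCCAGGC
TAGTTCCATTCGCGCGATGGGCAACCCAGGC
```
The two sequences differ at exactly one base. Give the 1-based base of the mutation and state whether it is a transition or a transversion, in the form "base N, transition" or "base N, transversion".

base 6, transversion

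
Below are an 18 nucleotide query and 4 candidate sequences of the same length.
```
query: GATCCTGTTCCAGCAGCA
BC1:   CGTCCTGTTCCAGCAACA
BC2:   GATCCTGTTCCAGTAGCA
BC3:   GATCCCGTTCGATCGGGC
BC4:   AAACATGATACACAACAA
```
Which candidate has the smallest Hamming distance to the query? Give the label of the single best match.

BC2

BC1 differs at 3 sites; BC2 differs at 1 site; BC3 differs at 6 sites; BC4 differs at 9 sites. The closest is BC2.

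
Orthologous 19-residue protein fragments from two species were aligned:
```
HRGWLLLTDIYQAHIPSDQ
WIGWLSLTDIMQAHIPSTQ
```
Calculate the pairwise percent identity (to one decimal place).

5 positions differ (1, 2, 6, 11, 18), so 14 of 19 match: 14/19 = 73.68%.

73.7%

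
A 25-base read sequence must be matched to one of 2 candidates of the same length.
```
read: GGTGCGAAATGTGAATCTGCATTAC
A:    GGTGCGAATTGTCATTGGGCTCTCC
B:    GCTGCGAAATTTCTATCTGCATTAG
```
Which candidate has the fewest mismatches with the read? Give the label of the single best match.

B

A differs at 8 bases; B differs at 5 bases. The closest is B.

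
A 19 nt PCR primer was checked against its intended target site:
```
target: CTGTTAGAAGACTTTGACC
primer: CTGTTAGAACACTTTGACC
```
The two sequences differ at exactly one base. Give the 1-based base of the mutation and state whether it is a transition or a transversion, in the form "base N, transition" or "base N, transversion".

Base 10 changes G→C. G is a purine and C is a pyrimidine, so this is a transversion.

base 10, transversion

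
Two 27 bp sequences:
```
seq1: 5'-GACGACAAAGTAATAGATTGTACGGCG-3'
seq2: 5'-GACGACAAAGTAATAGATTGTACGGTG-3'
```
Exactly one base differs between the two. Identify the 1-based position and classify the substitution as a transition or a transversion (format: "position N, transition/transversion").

The sequences differ only at position 26: C→T (pyrimidine→pyrimidine), a transition.

position 26, transition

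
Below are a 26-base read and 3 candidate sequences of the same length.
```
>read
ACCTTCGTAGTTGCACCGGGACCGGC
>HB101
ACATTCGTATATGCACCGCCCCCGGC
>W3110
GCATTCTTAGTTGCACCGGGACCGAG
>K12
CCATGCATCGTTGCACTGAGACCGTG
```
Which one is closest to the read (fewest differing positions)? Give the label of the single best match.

HB101 differs at 6 positions; W3110 differs at 5 positions; K12 differs at 9 positions. The closest is W3110.

W3110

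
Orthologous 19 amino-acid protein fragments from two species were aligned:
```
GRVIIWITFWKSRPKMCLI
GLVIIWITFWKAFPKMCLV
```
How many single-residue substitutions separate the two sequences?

The sequences differ at positions 2, 12, 13, 19 (1-based) — 4 in total.

4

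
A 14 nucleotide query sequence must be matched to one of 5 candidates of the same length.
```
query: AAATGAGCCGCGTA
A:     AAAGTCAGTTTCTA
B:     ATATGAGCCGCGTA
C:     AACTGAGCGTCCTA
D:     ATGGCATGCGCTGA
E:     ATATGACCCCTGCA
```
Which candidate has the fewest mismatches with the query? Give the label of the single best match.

Hamming distances to query — A: 9; B: 1; C: 4; D: 8; E: 5.
Smallest is B with 1 mismatch.

B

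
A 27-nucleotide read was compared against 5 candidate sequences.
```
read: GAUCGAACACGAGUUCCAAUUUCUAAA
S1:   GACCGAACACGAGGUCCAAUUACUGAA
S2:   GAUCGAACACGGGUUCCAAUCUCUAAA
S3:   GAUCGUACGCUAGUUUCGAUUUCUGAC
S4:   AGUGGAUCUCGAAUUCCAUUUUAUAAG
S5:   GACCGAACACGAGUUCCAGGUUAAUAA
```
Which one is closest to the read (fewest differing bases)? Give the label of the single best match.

S1 differs at 4 bases; S2 differs at 2 bases; S3 differs at 7 bases; S4 differs at 9 bases; S5 differs at 6 bases. The closest is S2.

S2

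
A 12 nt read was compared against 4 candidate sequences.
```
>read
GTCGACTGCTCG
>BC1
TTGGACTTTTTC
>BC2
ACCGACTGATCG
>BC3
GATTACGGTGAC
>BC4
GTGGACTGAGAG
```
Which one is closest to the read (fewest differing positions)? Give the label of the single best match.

Hamming distances to read — BC1: 6; BC2: 3; BC3: 8; BC4: 4.
Smallest is BC2 with 3 mismatches.

BC2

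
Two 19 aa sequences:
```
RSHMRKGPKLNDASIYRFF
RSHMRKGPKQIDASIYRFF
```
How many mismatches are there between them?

2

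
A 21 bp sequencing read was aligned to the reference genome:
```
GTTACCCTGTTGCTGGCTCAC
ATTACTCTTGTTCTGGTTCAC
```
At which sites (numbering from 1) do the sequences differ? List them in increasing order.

1, 6, 9, 10, 12, 17

Differences at site 1 (G→A), site 6 (C→T), site 9 (G→T), site 10 (T→G), site 12 (G→T), site 17 (C→T).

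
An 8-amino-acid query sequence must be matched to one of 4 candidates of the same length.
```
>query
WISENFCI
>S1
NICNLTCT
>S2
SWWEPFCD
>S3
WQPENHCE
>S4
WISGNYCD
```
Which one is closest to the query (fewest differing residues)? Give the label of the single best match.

S4

Hamming distances to query — S1: 6; S2: 5; S3: 4; S4: 3.
Smallest is S4 with 3 mismatches.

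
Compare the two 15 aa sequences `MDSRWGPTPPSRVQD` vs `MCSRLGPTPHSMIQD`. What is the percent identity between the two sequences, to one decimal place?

66.7%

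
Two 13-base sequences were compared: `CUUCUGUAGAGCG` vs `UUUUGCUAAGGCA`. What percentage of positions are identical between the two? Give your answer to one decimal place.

7 positions differ (1, 4, 5, 6, 9, 10, 13), so 6 of 13 match: 6/13 = 46.15%.

46.2%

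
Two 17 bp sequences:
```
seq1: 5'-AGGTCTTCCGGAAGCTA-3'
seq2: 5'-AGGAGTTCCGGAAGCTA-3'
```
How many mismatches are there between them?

2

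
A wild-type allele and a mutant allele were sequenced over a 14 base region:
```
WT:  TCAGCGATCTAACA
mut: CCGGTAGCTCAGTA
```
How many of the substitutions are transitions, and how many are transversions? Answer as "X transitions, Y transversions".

Transitions (purine↔purine or pyrimidine↔pyrimidine): 1 T→C, 3 A→G, 5 C→T, 6 G→A, 7 A→G, 8 T→C, 9 C→T, 10 T→C, 12 A→G, 13 C→T.
Transversions (purine↔pyrimidine): none.

10 transitions, 0 transversions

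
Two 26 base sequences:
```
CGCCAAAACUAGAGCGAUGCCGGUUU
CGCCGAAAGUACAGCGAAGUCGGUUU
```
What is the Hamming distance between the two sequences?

The sequences differ at sites 5, 9, 12, 18, 20 (1-based) — 5 in total.

5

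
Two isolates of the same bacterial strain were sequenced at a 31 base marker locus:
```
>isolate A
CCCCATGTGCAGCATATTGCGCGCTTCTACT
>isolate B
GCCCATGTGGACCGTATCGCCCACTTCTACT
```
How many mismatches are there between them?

Mismatches (1-based): base 1: C→G; base 10: C→G; base 12: G→C; base 14: A→G; base 18: T→C; base 21: G→C; base 23: G→A.

7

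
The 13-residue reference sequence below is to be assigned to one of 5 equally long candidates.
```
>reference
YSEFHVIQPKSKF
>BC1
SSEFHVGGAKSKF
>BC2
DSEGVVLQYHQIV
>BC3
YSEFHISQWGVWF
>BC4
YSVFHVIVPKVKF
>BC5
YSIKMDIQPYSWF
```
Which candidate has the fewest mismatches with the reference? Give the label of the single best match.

BC4

Hamming distances to reference — BC1: 4; BC2: 9; BC3: 6; BC4: 3; BC5: 6.
Smallest is BC4 with 3 mismatches.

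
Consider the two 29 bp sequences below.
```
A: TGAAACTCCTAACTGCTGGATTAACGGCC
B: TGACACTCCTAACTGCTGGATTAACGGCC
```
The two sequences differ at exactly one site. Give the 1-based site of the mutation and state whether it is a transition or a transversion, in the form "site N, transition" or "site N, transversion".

Site 4 changes A→C. A is a purine and C is a pyrimidine, so this is a transversion.

site 4, transversion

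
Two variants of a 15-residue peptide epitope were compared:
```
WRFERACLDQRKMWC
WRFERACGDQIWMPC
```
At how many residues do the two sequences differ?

4

Comparing position by position, 4 residues differ: 8 (L/G), 11 (R/I), 12 (K/W), 14 (W/P).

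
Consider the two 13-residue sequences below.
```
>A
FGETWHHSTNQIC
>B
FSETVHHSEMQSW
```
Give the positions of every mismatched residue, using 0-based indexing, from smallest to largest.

1, 4, 8, 9, 11, 12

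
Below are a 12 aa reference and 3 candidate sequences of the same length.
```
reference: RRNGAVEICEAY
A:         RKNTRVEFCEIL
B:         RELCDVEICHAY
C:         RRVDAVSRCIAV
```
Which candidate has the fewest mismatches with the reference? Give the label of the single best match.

B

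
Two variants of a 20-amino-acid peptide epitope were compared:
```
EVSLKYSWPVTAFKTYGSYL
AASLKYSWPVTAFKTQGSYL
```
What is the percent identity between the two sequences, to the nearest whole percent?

Mismatches at positions 1, 2, 16 (1-based): 3 of 20.
Identical positions: 17/20 = 85% → 85%.

85%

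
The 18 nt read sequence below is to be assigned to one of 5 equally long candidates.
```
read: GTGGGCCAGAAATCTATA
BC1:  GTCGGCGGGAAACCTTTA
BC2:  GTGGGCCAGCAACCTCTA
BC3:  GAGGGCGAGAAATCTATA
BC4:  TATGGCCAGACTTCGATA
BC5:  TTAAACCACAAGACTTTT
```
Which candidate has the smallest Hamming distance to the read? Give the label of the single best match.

BC3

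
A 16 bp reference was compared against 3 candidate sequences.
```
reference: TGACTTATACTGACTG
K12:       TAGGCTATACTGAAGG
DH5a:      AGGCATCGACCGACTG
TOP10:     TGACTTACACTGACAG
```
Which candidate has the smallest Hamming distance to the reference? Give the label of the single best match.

TOP10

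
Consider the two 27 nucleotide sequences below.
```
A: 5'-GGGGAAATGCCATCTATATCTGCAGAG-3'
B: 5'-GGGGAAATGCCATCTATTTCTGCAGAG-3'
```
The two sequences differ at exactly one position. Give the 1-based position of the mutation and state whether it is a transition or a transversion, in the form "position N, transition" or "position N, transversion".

position 18, transversion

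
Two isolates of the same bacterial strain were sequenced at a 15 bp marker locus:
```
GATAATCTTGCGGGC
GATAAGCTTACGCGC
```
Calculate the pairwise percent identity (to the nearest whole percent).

3 positions differ (6, 10, 13), so 12 of 15 match: 12/15 = 80%.

80%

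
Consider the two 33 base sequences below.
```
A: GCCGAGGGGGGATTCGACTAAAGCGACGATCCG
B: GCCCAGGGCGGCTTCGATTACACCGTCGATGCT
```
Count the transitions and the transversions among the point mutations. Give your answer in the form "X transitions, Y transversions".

1 transition, 8 transversions

Transitions (purine↔purine or pyrimidine↔pyrimidine): 18 C→T.
Transversions (purine↔pyrimidine): 4 G→C, 9 G→C, 12 A→C, 21 A→C, 23 G→C, 26 A→T, 31 C→G, 33 G→T.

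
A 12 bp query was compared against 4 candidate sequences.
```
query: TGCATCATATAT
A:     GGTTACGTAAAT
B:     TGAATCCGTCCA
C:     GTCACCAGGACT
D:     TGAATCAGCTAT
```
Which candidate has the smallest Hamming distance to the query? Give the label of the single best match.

Hamming distances to query — A: 6; B: 7; C: 7; D: 3.
Smallest is D with 3 mismatches.

D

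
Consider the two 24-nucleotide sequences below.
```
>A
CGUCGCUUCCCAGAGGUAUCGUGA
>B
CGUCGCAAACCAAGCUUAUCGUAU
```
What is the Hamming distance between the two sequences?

9

The sequences differ at positions 7, 8, 9, 13, 14, 15, 16, 23, 24 (1-based) — 9 in total.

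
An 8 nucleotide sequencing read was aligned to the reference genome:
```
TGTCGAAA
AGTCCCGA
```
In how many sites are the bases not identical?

4

The sequences differ at sites 1, 5, 6, 7 (1-based) — 4 in total.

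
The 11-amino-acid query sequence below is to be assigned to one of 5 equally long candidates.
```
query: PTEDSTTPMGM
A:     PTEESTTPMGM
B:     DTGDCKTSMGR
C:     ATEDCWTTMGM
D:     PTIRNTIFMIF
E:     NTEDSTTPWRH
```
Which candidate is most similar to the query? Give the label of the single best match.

A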